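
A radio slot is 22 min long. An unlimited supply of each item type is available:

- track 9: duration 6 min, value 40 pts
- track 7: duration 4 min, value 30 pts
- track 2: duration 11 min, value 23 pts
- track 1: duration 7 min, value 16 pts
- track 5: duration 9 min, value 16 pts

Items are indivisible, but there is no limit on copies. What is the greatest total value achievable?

Best value-per-unit is track 7 at 30/4; filling with it alone gives 5×30 = 150.
Optimal mix: 1×track 9 + 4×track 7 → duration 22, value 160.

160 pts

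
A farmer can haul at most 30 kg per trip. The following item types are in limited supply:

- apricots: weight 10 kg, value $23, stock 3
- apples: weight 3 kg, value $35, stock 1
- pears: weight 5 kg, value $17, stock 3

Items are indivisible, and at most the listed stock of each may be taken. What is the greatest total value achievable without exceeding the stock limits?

$109

Top feasible selections:
- 1×apricots + 1×apples + 3×pears: weight 28, value 109
- 2×apricots + 1×apples + 1×pears: weight 28, value 98
- 1×apricots + 1×apples + 2×pears: weight 23, value 92
Best: $109.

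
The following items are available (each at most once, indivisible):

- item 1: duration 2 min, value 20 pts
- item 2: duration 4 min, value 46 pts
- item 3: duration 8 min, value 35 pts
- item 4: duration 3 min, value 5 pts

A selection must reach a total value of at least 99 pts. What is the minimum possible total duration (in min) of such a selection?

Subsets with value ≥ 99, sorted by total duration:
- item 1+item 2+item 3: duration 14, value 101
- item 1+item 2+item 3+item 4: duration 17, value 106
Minimum duration: 14 min.

14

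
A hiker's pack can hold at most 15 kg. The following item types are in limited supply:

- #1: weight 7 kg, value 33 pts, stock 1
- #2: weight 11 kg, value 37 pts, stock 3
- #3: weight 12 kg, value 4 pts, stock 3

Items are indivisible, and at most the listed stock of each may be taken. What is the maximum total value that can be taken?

37 pts

Top feasible selections:
- 1×#2: weight 11, value 37
- 1×#1: weight 7, value 33
- 1×#3: weight 12, value 4
Best: 37 pts.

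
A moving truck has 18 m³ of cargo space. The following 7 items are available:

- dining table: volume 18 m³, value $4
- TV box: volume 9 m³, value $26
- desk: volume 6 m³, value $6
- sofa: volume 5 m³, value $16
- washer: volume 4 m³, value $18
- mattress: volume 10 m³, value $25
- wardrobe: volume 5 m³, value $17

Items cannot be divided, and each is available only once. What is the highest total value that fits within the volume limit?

$61

This is a 0/1 knapsack; check combinations near the capacity.
- TV box+washer+wardrobe: volume 9+4+5=18, value 26+18+17=61
- TV box+sofa+washer: volume 9+5+4=18, value 26+16+18=60
- sofa+washer+wardrobe: volume 5+4+5=14, value 16+18+17=51
Best: $61.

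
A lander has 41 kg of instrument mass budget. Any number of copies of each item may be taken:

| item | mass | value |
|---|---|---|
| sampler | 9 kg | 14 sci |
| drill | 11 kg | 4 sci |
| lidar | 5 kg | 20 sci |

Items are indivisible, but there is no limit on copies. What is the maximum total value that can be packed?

160 sci

Best value-per-unit is lidar at 20/5, and filling with it alone uses mass 8×5=40. No mix of the others beats 8×20 = 160.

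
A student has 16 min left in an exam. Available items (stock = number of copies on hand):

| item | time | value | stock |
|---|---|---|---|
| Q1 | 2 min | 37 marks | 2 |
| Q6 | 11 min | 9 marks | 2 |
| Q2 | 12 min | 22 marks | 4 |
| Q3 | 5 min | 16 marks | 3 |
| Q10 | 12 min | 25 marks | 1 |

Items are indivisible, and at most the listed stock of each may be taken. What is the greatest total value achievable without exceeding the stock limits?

Best selections within time 16 and stock limits:
- 2×Q1 + 2×Q3: time 14, value 106
- 2×Q1 + 1×Q10: time 16, value 99
- 2×Q1 + 1×Q2: time 16, value 96
Best: 106 marks.

106 marks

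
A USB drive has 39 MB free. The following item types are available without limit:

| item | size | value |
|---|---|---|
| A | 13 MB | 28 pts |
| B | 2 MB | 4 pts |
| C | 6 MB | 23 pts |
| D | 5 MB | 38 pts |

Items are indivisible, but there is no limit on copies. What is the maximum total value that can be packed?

Best value-per-unit is D at 38/5; filling with it alone gives 7×38 = 266.
Optimal mix: 2×B + 7×D → size 39, value 274.

274 pts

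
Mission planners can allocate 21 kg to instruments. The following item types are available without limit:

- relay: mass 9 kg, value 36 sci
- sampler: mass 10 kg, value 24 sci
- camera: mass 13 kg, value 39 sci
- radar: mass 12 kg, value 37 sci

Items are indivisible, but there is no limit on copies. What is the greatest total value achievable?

Best value-per-unit is relay at 36/9; filling with it alone gives 2×36 = 72.
Optimal mix: 1×relay + 1×radar → mass 21, value 73.

73 sci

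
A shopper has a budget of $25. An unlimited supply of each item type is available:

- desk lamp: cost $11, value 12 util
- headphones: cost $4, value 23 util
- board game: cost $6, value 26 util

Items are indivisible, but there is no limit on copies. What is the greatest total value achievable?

Best value-per-unit is headphones at 23/4, and filling with it alone uses cost 6×4=24. No mix of the others beats 6×23 = 138.

138 util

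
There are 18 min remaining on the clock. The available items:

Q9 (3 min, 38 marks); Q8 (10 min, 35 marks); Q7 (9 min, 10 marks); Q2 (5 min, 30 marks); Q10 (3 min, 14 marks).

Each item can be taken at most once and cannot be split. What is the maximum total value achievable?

Check high-value combinations within 18 min:
- Q9+Q8+Q2: time 3+10+5=18, value 38+35+30=103
- Q9+Q8+Q10: time 3+10+3=16, value 38+35+14=87
- Q9+Q2+Q10: time 3+5+3=11, value 38+30+14=82
- Q8+Q2+Q10: time 10+5+3=18, value 35+30+14=79
Best: 103 marks.

103 marks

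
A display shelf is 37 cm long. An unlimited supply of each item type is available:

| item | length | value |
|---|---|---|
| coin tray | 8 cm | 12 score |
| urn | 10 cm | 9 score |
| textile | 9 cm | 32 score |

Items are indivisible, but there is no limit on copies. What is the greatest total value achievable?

Best value-per-unit is textile at 32/9, and filling with it alone uses length 4×9=36. No mix of the others beats 4×32 = 128.

128 score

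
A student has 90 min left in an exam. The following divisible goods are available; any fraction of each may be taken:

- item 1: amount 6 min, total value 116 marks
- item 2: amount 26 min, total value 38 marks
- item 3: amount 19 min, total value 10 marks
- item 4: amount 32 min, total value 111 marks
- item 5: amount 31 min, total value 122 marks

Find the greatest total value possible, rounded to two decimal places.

379.69

Take in order of value per unit:
- item 1 (116/6 per unit): all 6 → value 116, running total 116.00
- item 5 (122/31 per unit): all 31 → value 122, running total 238.00
- item 4 (111/32 per unit): all 32 → value 111, running total 349.00
- item 2 (38/26 per unit): 21 of 26 → value 21×38/26 = 30.6923, running total 379.69
Total 379.69.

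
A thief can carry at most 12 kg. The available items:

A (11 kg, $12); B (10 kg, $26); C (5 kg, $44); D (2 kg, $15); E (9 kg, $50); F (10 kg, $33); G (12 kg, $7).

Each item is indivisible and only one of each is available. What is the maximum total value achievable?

This is a 0/1 knapsack; check combinations near the capacity.
- D+E: weight 2+9=11, value 15+50=65
- C+D: weight 5+2=7, value 44+15=59
- E: weight 9, value 50
- D+F: weight 2+10=12, value 15+33=48
Best: $65.

$65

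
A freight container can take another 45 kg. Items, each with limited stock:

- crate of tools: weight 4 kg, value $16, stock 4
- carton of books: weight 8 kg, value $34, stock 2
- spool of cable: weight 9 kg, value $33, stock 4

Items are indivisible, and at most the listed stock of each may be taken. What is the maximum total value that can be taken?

$167

Best selections within weight 45 and stock limits:
- 2×carton of books + 3×spool of cable: weight 43, value 167
- 2×crate of tools + 2×carton of books + 2×spool of cable: weight 42, value 166
- 1×carton of books + 4×spool of cable: weight 44, value 166
Best: $167.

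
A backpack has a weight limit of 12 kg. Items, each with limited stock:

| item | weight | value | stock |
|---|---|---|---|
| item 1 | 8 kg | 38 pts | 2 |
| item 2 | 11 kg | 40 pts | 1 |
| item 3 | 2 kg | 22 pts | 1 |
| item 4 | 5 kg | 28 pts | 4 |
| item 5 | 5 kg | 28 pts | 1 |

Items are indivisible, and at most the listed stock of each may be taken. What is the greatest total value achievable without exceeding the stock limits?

78 pts

Best selections within weight 12 and stock limits:
- 1×item 3 + 1×item 4 + 1×item 5: weight 12, value 78
- 1×item 3 + 2×item 4: weight 12, value 78
- 1×item 1 + 1×item 3: weight 10, value 60
- 1×item 4 + 1×item 5: weight 10, value 56
Best: 78 pts.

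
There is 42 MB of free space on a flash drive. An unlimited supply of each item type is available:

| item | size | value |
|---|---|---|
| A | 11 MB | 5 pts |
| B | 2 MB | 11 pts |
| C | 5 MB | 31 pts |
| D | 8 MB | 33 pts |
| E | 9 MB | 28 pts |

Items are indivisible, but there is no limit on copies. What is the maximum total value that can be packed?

Best value-per-unit is C at 31/5; filling with it alone gives 8×31 = 248.
Optimal mix: 1×B + 8×C → size 42, value 259.

259 pts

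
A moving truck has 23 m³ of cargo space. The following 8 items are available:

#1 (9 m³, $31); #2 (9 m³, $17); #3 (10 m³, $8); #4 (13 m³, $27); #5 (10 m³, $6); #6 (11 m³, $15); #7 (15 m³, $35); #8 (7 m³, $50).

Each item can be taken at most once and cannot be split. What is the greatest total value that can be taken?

$85

Check high-value combinations within 23 m³:
- #7+#8: volume 15+7=22, value 35+50=85
- #1+#8: volume 9+7=16, value 31+50=81
- #4+#8: volume 13+7=20, value 27+50=77
- #2+#8: volume 9+7=16, value 17+50=67
- #6+#8: volume 11+7=18, value 15+50=65
Best: $85.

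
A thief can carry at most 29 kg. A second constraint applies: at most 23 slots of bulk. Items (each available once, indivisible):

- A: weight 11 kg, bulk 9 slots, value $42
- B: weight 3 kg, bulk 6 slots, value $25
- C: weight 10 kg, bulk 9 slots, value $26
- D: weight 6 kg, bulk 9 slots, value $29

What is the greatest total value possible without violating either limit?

$71

Feasible sets respecting both limits:
- A+D: weight 17, bulk 18, value 71
- A+C: weight 21, bulk 18, value 68
- A+B: weight 14, bulk 15, value 67
Best: $71.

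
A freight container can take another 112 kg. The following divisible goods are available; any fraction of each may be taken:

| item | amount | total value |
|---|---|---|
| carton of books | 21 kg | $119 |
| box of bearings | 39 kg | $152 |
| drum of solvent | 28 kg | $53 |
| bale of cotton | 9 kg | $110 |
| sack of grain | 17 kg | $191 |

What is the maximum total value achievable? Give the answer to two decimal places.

621.21

Take in order of value per unit:
- bale of cotton (110/9 per unit): all 9 → value 110, running total 110.00
- sack of grain (191/17 per unit): all 17 → value 191, running total 301.00
- carton of books (119/21 per unit): all 21 → value 119, running total 420.00
- box of bearings (152/39 per unit): all 39 → value 152, running total 572.00
- drum of solvent (53/28 per unit): 26 of 28 → value 26×53/28 = 49.2143, running total 621.21
Total 621.21.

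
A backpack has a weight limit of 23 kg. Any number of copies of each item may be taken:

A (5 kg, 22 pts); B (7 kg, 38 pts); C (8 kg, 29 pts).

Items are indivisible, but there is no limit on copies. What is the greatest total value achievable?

Best value-per-unit is B at 38/7, and filling with it alone uses weight 3×7=21. No mix of the others beats 3×38 = 114.

114 pts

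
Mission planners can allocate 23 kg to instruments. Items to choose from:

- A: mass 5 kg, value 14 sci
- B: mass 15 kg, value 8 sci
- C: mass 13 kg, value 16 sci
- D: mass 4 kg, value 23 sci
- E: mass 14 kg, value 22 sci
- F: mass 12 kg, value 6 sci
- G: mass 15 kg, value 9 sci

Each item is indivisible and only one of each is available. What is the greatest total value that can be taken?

59 sci

This is a 0/1 knapsack; check combinations near the capacity.
- A+D+E: mass 5+4+14=23, value 14+23+22=59
- A+C+D: mass 5+13+4=22, value 14+16+23=53
- D+E: mass 4+14=18, value 23+22=45
Best: 59 sci.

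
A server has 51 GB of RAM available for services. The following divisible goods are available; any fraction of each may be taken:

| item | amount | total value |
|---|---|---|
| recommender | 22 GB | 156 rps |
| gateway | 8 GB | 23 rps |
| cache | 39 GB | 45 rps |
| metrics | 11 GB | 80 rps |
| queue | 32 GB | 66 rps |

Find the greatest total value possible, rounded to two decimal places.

Take in order of value per unit:
- metrics (80/11 per unit): all 11 → value 80, running total 80.00
- recommender (156/22 per unit): all 22 → value 156, running total 236.00
- gateway (23/8 per unit): all 8 → value 23, running total 259.00
- queue (66/32 per unit): 10 of 32 → value 10×66/32 = 20.6250, running total 279.63
Total 279.63.

279.63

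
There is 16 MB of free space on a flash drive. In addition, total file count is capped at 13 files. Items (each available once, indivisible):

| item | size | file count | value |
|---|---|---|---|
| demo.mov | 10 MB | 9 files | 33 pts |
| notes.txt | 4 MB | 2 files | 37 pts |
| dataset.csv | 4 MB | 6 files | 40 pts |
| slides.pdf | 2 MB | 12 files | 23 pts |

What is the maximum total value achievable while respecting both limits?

Feasible sets respecting both limits:
- notes.txt+dataset.csv: size 8, file count 8, value 77
- demo.mov+notes.txt: size 14, file count 11, value 70
- dataset.csv: size 4, file count 6, value 40
- notes.txt: size 4, file count 2, value 37
Best: 77 pts.

77 pts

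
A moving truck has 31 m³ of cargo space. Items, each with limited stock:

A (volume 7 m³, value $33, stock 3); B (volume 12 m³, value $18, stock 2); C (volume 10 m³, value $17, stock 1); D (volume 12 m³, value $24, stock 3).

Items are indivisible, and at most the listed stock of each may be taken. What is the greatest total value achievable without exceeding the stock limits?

Best selections within volume 31 and stock limits:
- 3×A + 1×C: volume 31, value 116
- 3×A: volume 21, value 99
Best: $116.

$116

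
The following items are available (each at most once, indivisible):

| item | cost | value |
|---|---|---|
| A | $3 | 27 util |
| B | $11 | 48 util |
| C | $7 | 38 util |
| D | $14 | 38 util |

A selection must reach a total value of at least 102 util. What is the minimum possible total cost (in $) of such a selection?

Subsets with value ≥ 102, sorted by total cost:
- A+B+C: cost 21, value 113
- A+C+D: cost 24, value 103
- A+B+D: cost 28, value 113
Minimum cost: 21 $.

21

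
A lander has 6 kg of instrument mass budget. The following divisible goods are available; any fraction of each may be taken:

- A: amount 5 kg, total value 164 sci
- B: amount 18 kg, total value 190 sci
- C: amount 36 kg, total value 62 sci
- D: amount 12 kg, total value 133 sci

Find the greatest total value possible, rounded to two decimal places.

Take in order of value per unit:
- A (164/5 per unit): all 5 → value 164, running total 164.00
- D (133/12 per unit): 1 of 12 → value 1×133/12 = 11.0833, running total 175.08
Total 175.08.

175.08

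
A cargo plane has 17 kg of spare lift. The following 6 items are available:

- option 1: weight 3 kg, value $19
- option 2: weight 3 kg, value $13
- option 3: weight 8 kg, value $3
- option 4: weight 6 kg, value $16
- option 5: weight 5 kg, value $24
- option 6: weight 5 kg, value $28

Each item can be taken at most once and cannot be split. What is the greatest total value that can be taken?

$84

Check high-value combinations within 17 kg:
- option 1+option 2+option 5+option 6: weight 3+3+5+5=16, value 19+13+24+28=84
- option 1+option 2+option 4+option 6: weight 3+3+6+5=17, value 19+13+16+28=76
- option 1+option 2+option 4+option 5: weight 3+3+6+5=17, value 19+13+16+24=72
- option 1+option 5+option 6: weight 3+5+5=13, value 19+24+28=71
- option 4+option 5+option 6: weight 6+5+5=16, value 16+24+28=68
Best: $84.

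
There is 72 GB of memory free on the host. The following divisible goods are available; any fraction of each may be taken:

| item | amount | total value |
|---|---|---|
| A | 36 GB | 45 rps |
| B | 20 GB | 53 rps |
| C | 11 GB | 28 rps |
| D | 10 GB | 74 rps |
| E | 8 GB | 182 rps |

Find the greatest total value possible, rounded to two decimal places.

365.75

Take in order of value per unit:
- E (182/8 per unit): all 8 → value 182, running total 182.00
- D (74/10 per unit): all 10 → value 74, running total 256.00
- B (53/20 per unit): all 20 → value 53, running total 309.00
- C (28/11 per unit): all 11 → value 28, running total 337.00
- A (45/36 per unit): 23 of 36 → value 23×45/36 = 28.7500, running total 365.75
Total 365.75.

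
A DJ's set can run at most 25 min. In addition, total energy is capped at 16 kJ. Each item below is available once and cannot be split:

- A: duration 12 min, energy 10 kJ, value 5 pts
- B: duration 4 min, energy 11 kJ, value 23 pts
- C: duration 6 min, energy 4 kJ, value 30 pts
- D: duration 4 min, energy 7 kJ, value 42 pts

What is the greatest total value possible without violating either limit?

72 pts

Feasible sets respecting both limits:
- C+D: duration 10, energy 11, value 72
- B+C: duration 10, energy 15, value 53
- D: duration 4, energy 7, value 42
Best: 72 pts.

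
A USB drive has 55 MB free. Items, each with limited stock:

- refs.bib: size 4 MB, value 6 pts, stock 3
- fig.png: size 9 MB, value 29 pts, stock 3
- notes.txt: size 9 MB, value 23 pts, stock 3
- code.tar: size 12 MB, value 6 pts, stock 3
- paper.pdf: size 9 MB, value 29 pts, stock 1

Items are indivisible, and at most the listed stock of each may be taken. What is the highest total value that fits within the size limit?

Top feasible selections:
- 3×fig.png + 2×notes.txt + 1×paper.pdf: size 54, value 162
- 2×fig.png + 3×notes.txt + 1×paper.pdf: size 54, value 156
- 3×fig.png + 3×notes.txt: size 54, value 156
Best: 162 pts.

162 pts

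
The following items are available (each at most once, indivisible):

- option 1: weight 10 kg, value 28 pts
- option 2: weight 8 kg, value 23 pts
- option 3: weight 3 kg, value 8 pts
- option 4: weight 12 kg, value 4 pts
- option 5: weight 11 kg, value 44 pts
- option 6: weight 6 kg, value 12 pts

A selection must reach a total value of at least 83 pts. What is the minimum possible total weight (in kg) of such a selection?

Subsets with value ≥ 83, sorted by total weight:
- option 1+option 5+option 6: weight 27, value 84
- option 2+option 3+option 5+option 6: weight 28, value 87
- option 1+option 2+option 5: weight 29, value 95
Minimum weight: 27 kg.

27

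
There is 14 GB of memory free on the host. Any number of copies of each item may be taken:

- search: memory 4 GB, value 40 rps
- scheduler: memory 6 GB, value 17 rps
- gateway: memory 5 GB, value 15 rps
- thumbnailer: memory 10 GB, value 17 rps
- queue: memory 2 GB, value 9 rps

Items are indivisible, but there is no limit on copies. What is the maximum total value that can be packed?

129 rps

Best value-per-unit is search at 40/4; filling with it alone gives 3×40 = 120.
Optimal mix: 3×search + 1×queue → memory 14, value 129.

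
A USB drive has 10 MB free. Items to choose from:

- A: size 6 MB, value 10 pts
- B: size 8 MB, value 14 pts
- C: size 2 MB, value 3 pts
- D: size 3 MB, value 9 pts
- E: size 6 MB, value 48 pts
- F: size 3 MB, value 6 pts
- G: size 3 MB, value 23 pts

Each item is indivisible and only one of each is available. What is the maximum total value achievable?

Check high-value combinations within 10 MB:
- E+G: size 6+3=9, value 48+23=71
- D+E: size 3+6=9, value 9+48=57
- E+F: size 6+3=9, value 48+6=54
- C+E: size 2+6=8, value 3+48=51
- E: size 6, value 48
Best: 71 pts.

71 pts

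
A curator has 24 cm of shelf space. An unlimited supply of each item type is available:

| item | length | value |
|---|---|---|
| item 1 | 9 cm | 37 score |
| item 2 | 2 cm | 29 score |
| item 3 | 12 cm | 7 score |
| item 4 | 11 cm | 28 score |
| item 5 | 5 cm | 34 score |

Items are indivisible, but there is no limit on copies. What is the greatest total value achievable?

Best value-per-unit is item 2 at 29/2, and filling with it alone uses length 12×2=24. No mix of the others beats 12×29 = 348.

348 score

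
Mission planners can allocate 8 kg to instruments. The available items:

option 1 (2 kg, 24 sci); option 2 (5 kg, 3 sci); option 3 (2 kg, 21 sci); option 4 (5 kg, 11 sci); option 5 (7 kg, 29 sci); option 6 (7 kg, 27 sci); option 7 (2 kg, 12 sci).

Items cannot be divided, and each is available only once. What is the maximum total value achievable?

57 sci

This is a 0/1 knapsack; check combinations near the capacity.
- option 1+option 3+option 7: mass 2+2+2=6, value 24+21+12=57
- option 1+option 3: mass 2+2=4, value 24+21=45
- option 1+option 7: mass 2+2=4, value 24+12=36
- option 1+option 4: mass 2+5=7, value 24+11=35
Best: 57 sci.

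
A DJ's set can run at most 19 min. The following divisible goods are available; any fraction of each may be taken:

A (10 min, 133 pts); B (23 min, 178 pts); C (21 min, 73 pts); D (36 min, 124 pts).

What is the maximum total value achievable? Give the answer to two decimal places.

202.65

Take in order of value per unit:
- A (133/10 per unit): all 10 → value 133, running total 133.00
- B (178/23 per unit): 9 of 23 → value 9×178/23 = 69.6522, running total 202.65
Total 202.65.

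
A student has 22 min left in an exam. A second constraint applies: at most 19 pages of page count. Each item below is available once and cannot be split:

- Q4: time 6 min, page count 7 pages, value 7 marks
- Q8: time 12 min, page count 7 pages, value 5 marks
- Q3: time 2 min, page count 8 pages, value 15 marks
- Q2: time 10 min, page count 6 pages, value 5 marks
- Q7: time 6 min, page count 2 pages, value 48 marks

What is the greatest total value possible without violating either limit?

Feasible sets respecting both limits:
- Q4+Q3+Q7: time 14, page count 17, value 70
- Q8+Q3+Q7: time 20, page count 17, value 68
- Q3+Q2+Q7: time 18, page count 16, value 68
- Q3+Q7: time 8, page count 10, value 63
Best: 70 marks.

70 marks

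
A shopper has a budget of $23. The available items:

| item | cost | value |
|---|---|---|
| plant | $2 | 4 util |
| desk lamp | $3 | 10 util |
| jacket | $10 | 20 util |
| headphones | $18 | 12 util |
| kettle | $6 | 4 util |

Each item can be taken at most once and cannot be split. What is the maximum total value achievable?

Check high-value combinations within $23:
- plant+desk lamp+jacket+kettle: cost 2+3+10+6=21, value 4+10+20+4=38
- plant+desk lamp+jacket: cost 2+3+10=15, value 4+10+20=34
- desk lamp+jacket+kettle: cost 3+10+6=19, value 10+20+4=34
Best: 38 util.

38 util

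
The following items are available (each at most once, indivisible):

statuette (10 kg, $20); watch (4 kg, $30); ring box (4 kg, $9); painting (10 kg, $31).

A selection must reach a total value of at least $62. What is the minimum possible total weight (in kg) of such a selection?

18

Subsets with value ≥ 62, sorted by total weight:
- watch+ring box+painting: weight 18, value 70
- statuette+watch+painting: weight 24, value 81
Minimum weight: 18 kg.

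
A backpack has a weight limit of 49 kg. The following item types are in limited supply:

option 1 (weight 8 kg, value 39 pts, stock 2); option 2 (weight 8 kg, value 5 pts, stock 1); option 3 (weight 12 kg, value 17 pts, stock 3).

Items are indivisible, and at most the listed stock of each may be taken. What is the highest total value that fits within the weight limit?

117 pts

Top feasible selections:
- 2×option 1 + 1×option 2 + 2×option 3: weight 48, value 117
- 2×option 1 + 2×option 3: weight 40, value 112
- 2×option 1 + 1×option 2 + 1×option 3: weight 36, value 100
- 2×option 1 + 1×option 3: weight 28, value 95
Best: 117 pts.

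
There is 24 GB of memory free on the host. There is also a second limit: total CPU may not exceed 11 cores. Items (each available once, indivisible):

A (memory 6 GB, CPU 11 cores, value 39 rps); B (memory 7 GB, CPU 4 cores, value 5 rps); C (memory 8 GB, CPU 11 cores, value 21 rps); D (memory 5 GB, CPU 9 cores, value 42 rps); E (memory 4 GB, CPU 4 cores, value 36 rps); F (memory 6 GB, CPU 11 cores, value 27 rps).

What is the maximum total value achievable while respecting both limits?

Feasible sets respecting both limits:
- D: memory 5, CPU 9, value 42
- B+E: memory 11, CPU 8, value 41
- A: memory 6, CPU 11, value 39
Best: 42 rps.

42 rps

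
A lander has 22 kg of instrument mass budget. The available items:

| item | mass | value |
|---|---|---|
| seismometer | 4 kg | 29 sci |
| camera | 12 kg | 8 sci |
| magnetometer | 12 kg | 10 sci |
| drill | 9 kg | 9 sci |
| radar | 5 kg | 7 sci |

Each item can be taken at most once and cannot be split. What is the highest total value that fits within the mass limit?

This is a 0/1 knapsack; check combinations near the capacity.
- seismometer+magnetometer+radar: mass 4+12+5=21, value 29+10+7=46
- seismometer+drill+radar: mass 4+9+5=18, value 29+9+7=45
- seismometer+camera+radar: mass 4+12+5=21, value 29+8+7=44
- seismometer+magnetometer: mass 4+12=16, value 29+10=39
Best: 46 sci.

46 sci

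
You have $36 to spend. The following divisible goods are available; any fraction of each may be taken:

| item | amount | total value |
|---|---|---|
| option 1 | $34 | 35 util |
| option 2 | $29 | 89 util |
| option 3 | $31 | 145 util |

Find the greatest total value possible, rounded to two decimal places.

160.34

Take in order of value per unit:
- option 3 (145/31 per unit): all 31 → value 145, running total 145.00
- option 2 (89/29 per unit): 5 of 29 → value 5×89/29 = 15.3448, running total 160.34
Total 160.34.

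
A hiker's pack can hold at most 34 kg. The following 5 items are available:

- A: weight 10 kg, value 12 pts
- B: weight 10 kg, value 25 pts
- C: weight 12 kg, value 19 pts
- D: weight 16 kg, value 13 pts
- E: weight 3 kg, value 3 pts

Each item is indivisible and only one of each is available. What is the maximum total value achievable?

Check high-value combinations within 34 kg:
- A+B+C: weight 10+10+12=32, value 12+25+19=56
- B+C+E: weight 10+12+3=25, value 25+19+3=47
- B+C: weight 10+12=22, value 25+19=44
Best: 56 pts.

56 pts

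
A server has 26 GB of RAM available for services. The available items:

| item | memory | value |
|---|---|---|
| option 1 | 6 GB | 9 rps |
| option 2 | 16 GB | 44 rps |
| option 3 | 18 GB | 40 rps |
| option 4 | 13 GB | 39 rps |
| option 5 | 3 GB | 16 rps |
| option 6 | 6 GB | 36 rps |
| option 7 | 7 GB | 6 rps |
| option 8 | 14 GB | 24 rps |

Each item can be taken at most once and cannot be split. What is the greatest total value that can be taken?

Check high-value combinations within 26 GB:
- option 2+option 5+option 6: memory 16+3+6=25, value 44+16+36=96
- option 4+option 5+option 6: memory 13+3+6=22, value 39+16+36=91
- option 1+option 4+option 6: memory 6+13+6=25, value 9+39+36=84
- option 4+option 6+option 7: memory 13+6+7=26, value 39+36+6=81
- option 2+option 6: memory 16+6=22, value 44+36=80
Best: 96 rps.

96 rps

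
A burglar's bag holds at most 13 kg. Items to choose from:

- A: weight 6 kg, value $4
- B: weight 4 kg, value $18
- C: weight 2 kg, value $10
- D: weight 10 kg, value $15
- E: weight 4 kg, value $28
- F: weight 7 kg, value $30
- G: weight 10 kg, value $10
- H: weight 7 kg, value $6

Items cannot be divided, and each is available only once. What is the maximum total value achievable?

Check high-value combinations within 13 kg:
- C+E+F: weight 2+4+7=13, value 10+28+30=68
- E+F: weight 4+7=11, value 28+30=58
- B+C+F: weight 4+2+7=13, value 18+10+30=58
- B+C+E: weight 4+2+4=10, value 18+10+28=56
- B+F: weight 4+7=11, value 18+30=48
Best: $68.

$68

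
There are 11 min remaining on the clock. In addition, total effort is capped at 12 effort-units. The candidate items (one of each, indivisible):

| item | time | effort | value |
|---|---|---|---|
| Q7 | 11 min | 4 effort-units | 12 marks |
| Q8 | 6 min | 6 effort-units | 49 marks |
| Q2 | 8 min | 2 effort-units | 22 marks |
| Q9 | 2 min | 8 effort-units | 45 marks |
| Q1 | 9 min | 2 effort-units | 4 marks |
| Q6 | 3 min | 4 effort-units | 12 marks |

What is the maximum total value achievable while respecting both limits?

67 marks

Feasible sets respecting both limits:
- Q2+Q9: time 10, effort 10, value 67
- Q8+Q6: time 9, effort 10, value 61
- Q9+Q6: time 5, effort 12, value 57
Best: 67 marks.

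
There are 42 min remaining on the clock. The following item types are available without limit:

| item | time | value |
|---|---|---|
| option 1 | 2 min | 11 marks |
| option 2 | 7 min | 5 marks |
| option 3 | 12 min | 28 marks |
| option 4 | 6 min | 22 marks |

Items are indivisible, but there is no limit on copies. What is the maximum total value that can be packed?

231 marks

Best value-per-unit is option 1 at 11/2, and filling with it alone uses time 21×2=42. No mix of the others beats 21×11 = 231.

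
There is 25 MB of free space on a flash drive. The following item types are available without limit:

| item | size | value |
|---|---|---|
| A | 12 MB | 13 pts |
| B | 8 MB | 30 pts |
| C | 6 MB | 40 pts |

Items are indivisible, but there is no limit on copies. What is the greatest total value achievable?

Best value-per-unit is C at 40/6, and filling with it alone uses size 4×6=24. No mix of the others beats 4×40 = 160.

160 pts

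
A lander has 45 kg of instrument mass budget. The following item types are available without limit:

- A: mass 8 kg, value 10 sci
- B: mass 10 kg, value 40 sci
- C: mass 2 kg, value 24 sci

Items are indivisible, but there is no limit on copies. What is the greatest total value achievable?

Best value-per-unit is C at 24/2, and filling with it alone uses mass 22×2=44. No mix of the others beats 22×24 = 528.

528 sci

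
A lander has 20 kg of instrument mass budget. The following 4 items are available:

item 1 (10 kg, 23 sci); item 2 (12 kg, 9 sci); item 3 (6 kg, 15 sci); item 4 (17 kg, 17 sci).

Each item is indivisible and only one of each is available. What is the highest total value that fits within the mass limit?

38 sci

This is a 0/1 knapsack; check combinations near the capacity.
- item 1+item 3: mass 10+6=16, value 23+15=38
- item 2+item 3: mass 12+6=18, value 9+15=24
- item 1: mass 10, value 23
- item 4: mass 17, value 17
- item 3: mass 6, value 15
Best: 38 sci.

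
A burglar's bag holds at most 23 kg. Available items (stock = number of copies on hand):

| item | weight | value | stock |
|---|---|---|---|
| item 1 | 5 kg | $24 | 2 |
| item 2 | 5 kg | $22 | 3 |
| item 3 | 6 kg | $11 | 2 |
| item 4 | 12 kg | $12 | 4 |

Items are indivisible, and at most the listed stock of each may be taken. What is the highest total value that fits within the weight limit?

$92

Best selections within weight 23 and stock limits:
- 2×item 1 + 2×item 2: weight 20, value 92
- 1×item 1 + 3×item 2: weight 20, value 90
- 2×item 1 + 1×item 2 + 1×item 3: weight 21, value 81
- 1×item 1 + 2×item 2 + 1×item 3: weight 21, value 79
Best: $92.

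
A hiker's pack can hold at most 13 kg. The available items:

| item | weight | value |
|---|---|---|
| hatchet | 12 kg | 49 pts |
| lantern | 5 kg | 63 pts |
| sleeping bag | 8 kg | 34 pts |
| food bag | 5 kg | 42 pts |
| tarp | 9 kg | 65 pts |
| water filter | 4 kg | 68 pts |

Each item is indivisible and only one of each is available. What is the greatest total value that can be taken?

133 pts

Check high-value combinations within 13 kg:
- tarp+water filter: weight 9+4=13, value 65+68=133
- lantern+water filter: weight 5+4=9, value 63+68=131
- food bag+water filter: weight 5+4=9, value 42+68=110
Best: 133 pts.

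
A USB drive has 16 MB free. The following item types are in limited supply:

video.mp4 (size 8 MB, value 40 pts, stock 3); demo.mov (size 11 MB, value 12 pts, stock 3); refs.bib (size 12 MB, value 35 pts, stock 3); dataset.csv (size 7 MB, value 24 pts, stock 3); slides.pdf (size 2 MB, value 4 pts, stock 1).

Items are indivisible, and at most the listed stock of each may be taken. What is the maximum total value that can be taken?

Best selections within size 16 and stock limits:
- 2×video.mp4: size 16, value 80
- 1×video.mp4 + 1×dataset.csv: size 15, value 64
- 2×dataset.csv + 1×slides.pdf: size 16, value 52
Best: 80 pts.

80 pts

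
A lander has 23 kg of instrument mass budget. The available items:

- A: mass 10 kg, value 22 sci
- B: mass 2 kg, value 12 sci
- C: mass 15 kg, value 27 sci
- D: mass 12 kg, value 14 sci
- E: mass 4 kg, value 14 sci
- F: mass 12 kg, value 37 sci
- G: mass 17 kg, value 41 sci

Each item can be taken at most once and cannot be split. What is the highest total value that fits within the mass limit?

67 sci

Check high-value combinations within 23 kg:
- B+E+G: mass 2+4+17=23, value 12+14+41=67
- B+E+F: mass 2+4+12=18, value 12+14+37=63
- A+F: mass 10+12=22, value 22+37=59
Best: 67 sci.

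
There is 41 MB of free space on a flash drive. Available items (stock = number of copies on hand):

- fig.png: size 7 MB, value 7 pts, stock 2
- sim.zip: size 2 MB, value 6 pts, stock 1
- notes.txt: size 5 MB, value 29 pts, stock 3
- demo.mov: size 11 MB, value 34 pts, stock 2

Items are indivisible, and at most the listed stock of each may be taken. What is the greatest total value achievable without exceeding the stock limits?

Best selections within size 41 and stock limits:
- 1×sim.zip + 3×notes.txt + 2×demo.mov: size 39, value 161
- 3×notes.txt + 2×demo.mov: size 37, value 155
- 1×fig.png + 1×sim.zip + 2×notes.txt + 2×demo.mov: size 41, value 139
- 2×fig.png + 3×notes.txt + 1×demo.mov: size 40, value 135
Best: 161 pts.

161 pts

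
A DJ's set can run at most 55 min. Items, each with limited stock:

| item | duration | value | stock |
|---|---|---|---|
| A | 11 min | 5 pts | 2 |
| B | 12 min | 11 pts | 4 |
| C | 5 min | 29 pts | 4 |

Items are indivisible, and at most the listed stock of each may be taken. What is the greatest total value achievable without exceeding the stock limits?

Top feasible selections:
- 1×A + 2×B + 4×C: duration 55, value 143
- 2×B + 4×C: duration 44, value 138
Best: 143 pts.

143 pts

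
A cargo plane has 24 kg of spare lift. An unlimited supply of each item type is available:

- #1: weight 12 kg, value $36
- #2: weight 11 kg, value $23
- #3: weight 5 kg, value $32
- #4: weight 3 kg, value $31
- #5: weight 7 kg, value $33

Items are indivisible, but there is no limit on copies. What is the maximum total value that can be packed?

Best value-per-unit is #4 at 31/3, and filling with it alone uses weight 8×3=24. No mix of the others beats 8×31 = 248.

$248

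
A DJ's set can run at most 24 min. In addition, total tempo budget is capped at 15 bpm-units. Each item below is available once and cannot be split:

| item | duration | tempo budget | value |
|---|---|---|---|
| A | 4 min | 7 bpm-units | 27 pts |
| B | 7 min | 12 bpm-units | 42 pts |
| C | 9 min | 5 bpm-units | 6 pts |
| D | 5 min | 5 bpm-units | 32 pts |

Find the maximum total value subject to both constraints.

59 pts

Feasible sets respecting both limits:
- A+D: duration 9, tempo budget 12, value 59
- B: duration 7, tempo budget 12, value 42
- C+D: duration 14, tempo budget 10, value 38
- A+C: duration 13, tempo budget 12, value 33
Best: 59 pts.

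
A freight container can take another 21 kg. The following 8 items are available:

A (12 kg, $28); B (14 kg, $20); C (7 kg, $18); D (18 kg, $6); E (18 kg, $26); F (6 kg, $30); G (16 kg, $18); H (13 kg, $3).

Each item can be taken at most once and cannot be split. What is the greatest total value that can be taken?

This is a 0/1 knapsack; check combinations near the capacity.
- A+F: weight 12+6=18, value 28+30=58
- B+F: weight 14+6=20, value 20+30=50
- C+F: weight 7+6=13, value 18+30=48
Best: $58.

$58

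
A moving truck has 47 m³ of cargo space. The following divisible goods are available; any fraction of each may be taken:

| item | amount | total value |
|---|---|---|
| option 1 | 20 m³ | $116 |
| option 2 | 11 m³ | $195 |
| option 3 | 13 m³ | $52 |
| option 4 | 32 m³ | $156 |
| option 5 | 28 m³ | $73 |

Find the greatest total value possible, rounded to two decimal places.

389.00

Take in order of value per unit:
- option 2 (195/11 per unit): all 11 → value 195, running total 195.00
- option 1 (116/20 per unit): all 20 → value 116, running total 311.00
- option 4 (156/32 per unit): 16 of 32 → value 16×156/32 = 78.0000, running total 389.00
Total 389.00.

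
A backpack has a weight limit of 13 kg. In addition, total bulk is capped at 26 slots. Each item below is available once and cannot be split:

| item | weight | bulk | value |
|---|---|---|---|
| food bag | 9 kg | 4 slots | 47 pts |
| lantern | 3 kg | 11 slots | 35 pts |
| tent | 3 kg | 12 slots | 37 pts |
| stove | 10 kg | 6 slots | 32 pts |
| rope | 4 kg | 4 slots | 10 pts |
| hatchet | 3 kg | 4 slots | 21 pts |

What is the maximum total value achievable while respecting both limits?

Feasible sets respecting both limits:
- food bag+tent: weight 12, bulk 16, value 84
- food bag+lantern: weight 12, bulk 15, value 82
- lantern+tent: weight 6, bulk 23, value 72
Best: 84 pts.

84 pts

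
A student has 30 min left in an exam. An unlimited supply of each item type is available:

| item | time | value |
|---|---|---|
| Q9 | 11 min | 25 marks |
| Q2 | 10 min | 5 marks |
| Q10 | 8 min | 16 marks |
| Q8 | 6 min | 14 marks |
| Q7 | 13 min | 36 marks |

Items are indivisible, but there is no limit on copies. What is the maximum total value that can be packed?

75 marks

Best value-per-unit is Q7 at 36/13; filling with it alone gives 2×36 = 72.
Optimal mix: 1×Q9 + 1×Q8 + 1×Q7 → time 30, value 75.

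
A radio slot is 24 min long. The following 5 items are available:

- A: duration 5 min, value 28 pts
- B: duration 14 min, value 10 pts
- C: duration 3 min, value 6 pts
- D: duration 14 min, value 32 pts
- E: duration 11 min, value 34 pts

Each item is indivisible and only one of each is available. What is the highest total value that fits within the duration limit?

This is a 0/1 knapsack; check combinations near the capacity.
- A+C+E: duration 5+3+11=19, value 28+6+34=68
- A+C+D: duration 5+3+14=22, value 28+6+32=66
- A+E: duration 5+11=16, value 28+34=62
Best: 68 pts.

68 pts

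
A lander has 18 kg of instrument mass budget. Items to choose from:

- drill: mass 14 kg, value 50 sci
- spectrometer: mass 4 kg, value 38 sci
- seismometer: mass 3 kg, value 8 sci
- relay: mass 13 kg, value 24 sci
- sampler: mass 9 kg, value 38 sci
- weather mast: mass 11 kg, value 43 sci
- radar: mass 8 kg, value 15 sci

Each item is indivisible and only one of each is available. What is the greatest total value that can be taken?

89 sci

Check high-value combinations within 18 kg:
- spectrometer+seismometer+weather mast: mass 4+3+11=18, value 38+8+43=89
- drill+spectrometer: mass 14+4=18, value 50+38=88
- spectrometer+seismometer+sampler: mass 4+3+9=16, value 38+8+38=84
- spectrometer+weather mast: mass 4+11=15, value 38+43=81
- spectrometer+sampler: mass 4+9=13, value 38+38=76
Best: 89 sci.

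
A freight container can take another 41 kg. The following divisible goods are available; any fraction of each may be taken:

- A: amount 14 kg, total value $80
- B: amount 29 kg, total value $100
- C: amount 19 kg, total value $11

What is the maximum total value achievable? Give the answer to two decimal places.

Take in order of value per unit:
- A (80/14 per unit): all 14 → value 80, running total 80.00
- B (100/29 per unit): 27 of 29 → value 27×100/29 = 93.1034, running total 173.10
Total 173.10.

173.10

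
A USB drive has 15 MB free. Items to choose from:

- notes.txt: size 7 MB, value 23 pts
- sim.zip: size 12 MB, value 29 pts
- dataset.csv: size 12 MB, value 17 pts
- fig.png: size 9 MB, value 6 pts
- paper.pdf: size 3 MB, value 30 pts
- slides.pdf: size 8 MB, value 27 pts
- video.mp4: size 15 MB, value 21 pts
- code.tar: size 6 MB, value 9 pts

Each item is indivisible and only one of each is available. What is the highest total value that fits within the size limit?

Check high-value combinations within 15 MB:
- sim.zip+paper.pdf: size 12+3=15, value 29+30=59
- paper.pdf+slides.pdf: size 3+8=11, value 30+27=57
- notes.txt+paper.pdf: size 7+3=10, value 23+30=53
- notes.txt+slides.pdf: size 7+8=15, value 23+27=50
Best: 59 pts.

59 pts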